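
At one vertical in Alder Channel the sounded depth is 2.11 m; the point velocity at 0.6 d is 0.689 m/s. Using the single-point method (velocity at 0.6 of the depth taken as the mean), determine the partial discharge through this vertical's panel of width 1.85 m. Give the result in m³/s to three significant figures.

2.69 m³/s

v̄ = v₀.₆ = 0.689 m/s
q = v̄ × d × w = 0.6890 × 2.11 × 1.85 = 2.690 m³/s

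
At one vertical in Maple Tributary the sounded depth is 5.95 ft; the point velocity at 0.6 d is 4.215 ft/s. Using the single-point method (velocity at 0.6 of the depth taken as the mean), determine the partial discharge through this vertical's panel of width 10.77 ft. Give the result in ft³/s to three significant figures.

270 ft³/s

v̄ = v₀.₆ = 4.215 ft/s
q = v̄ × d × w = 4.215 × 5.95 × 10.77 = 270.1 ft³/s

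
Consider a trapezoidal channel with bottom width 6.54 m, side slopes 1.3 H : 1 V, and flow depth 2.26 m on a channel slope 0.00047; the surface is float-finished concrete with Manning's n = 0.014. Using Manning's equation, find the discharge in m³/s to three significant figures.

A = (b + z·y)·y = (6.54 + 1.3×2.26)×2.26 = 21.42 m²
P = b + 2y√(1+z²) = 6.54 + 2×2.26×√(1+1.3²) = 13.95 m
R = A/P = 21.42/13.95 = 1.535 m
Q = (1/n)·A·R^(2/3)·S^(1/2) = (1/0.014) × 21.42 × 1.535^(2/3) × 0.00047^(1/2) = 44.14 m³/s

44.1 m³/s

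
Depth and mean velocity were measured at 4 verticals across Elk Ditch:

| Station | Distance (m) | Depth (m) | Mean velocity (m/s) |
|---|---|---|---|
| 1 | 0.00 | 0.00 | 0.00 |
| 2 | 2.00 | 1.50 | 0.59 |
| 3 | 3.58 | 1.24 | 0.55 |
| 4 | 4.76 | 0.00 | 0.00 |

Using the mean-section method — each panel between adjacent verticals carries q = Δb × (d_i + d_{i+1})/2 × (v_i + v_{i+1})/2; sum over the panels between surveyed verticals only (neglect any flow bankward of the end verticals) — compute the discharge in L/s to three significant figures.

Panel 1-2: Δb = 2 m, d̄ = (0.00+1.50)/2 = 0.75, v̄ = (0.00+0.59)/2 = 0.295 → q = 2×0.75×0.295 = 0.4425 m³/s
Panel 2-3: Δb = 1.58 m, d̄ = (1.50+1.24)/2 = 1.37, v̄ = (0.59+0.55)/2 = 0.57 → q = 1.58×1.37×0.57 = 1.234 m³/s
Panel 3-4: Δb = 1.18 m, d̄ = (1.24+0.00)/2 = 0.62, v̄ = (0.55+0.00)/2 = 0.275 → q = 1.18×0.62×0.275 = 0.2012 m³/s
Q = Σ q = 1.878 m³/s
= 1.878 × 1000 = 1878 L/s

1880 L/s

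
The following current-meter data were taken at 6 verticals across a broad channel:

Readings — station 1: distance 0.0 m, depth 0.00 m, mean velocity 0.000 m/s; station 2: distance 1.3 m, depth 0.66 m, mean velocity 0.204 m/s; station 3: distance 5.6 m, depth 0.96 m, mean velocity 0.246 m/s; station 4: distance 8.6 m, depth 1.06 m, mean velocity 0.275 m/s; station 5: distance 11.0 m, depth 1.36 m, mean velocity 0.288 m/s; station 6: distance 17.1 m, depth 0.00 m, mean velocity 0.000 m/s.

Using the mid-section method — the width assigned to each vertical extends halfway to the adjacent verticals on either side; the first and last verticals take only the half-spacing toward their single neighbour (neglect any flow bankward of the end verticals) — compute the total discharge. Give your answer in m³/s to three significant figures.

3.69 m³/s

w_2 = (5.6 − 0.0)/2 = 2.8 m; q_2 = 0.204 × 0.66 × 2.8 = 0.3770 m³/s
w_3 = (8.6 − 1.3)/2 = 3.65 m; q_3 = 0.246 × 0.96 × 3.65 = 0.8620 m³/s
w_4 = (11.0 − 5.6)/2 = 2.7 m; q_4 = 0.275 × 1.06 × 2.7 = 0.7871 m³/s
w_5 = (17.1 − 8.6)/2 = 4.25 m; q_5 = 0.288 × 1.36 × 4.25 = 1.665 m³/s
Stations 1, 6 contribute zero (depth or velocity is 0).
Q = Σ qᵢ = 3.691 m³/s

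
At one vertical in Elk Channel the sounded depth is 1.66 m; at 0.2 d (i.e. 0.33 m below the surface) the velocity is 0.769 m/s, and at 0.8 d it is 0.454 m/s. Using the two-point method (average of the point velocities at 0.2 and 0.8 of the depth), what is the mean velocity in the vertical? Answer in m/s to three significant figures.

0.612 m/s

v̄ = (0.769 + 0.454) / 2 = 0.6115 m/s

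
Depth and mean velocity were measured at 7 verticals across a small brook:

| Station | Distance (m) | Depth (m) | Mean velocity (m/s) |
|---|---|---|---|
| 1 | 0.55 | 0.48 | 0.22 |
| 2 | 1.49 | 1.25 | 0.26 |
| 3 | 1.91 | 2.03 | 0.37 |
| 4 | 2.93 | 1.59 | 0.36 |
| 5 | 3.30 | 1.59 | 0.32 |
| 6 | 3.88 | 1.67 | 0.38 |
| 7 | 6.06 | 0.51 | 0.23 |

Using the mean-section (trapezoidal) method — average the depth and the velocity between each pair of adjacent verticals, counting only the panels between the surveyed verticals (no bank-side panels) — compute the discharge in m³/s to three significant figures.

2.34 m³/s

Panel 1-2: Δb = 0.94 m, d̄ = (0.48+1.25)/2 = 0.865, v̄ = (0.22+0.26)/2 = 0.24 → q = 0.94×0.865×0.24 = 0.1951 m³/s
Panel 2-3: Δb = 0.42 m, d̄ = (1.25+2.03)/2 = 1.64, v̄ = (0.26+0.37)/2 = 0.315 → q = 0.42×1.64×0.315 = 0.2170 m³/s
Panel 3-4: Δb = 1.02 m, d̄ = (2.03+1.59)/2 = 1.81, v̄ = (0.37+0.36)/2 = 0.365 → q = 1.02×1.81×0.365 = 0.6739 m³/s
Panel 4-5: Δb = 0.37 m, d̄ = (1.59+1.59)/2 = 1.59, v̄ = (0.36+0.32)/2 = 0.34 → q = 0.37×1.59×0.34 = 0.2000 m³/s
Panel 5-6: Δb = 0.58 m, d̄ = (1.59+1.67)/2 = 1.63, v̄ = (0.32+0.38)/2 = 0.35 → q = 0.58×1.63×0.35 = 0.3309 m³/s
Panel 6-7: Δb = 2.18 m, d̄ = (1.67+0.51)/2 = 1.09, v̄ = (0.38+0.23)/2 = 0.305 → q = 2.18×1.09×0.305 = 0.7247 m³/s
Q = Σ q = 2.342 m³/s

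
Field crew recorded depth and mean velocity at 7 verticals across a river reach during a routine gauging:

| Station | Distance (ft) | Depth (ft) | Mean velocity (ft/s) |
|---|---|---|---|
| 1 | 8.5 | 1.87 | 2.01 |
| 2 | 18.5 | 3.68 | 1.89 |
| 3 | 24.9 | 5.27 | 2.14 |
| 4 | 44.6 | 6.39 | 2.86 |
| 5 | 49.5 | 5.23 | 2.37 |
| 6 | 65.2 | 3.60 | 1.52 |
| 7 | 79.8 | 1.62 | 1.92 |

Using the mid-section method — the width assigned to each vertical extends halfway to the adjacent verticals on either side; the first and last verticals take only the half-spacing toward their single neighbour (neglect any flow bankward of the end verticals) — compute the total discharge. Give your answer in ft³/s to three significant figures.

w_1 = (18.5 − 8.5)/2 = 5 ft; q_1 = 2.01 × 1.87 × 5 = 18.79 ft³/s
w_2 = (24.9 − 8.5)/2 = 8.2 ft; q_2 = 1.89 × 3.68 × 8.2 = 57.03 ft³/s
w_3 = (44.6 − 18.5)/2 = 13.05 ft; q_3 = 2.14 × 5.27 × 13.05 = 147.2 ft³/s
w_4 = (49.5 − 24.9)/2 = 12.3 ft; q_4 = 2.86 × 6.39 × 12.3 = 224.8 ft³/s
w_5 = (65.2 − 44.6)/2 = 10.3 ft; q_5 = 2.37 × 5.23 × 10.3 = 127.7 ft³/s
w_6 = (79.8 − 49.5)/2 = 15.15 ft; q_6 = 1.52 × 3.60 × 15.15 = 82.90 ft³/s
w_7 = (79.8 − 65.2)/2 = 7.3 ft; q_7 = 1.92 × 1.62 × 7.3 = 22.71 ft³/s
Q = Σ qᵢ = 681.1 ft³/s

681 ft³/s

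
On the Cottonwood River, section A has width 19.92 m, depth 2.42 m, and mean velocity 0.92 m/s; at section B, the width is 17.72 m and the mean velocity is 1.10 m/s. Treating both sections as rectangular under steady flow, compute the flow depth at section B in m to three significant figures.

Q = A₁V₁ = (19.92×2.42) × 0.92 = 44.35 m³/s
d₂ = Q/(b₂ V₂) = 44.35/(17.72×1.10) = 2.275 m

2.28 m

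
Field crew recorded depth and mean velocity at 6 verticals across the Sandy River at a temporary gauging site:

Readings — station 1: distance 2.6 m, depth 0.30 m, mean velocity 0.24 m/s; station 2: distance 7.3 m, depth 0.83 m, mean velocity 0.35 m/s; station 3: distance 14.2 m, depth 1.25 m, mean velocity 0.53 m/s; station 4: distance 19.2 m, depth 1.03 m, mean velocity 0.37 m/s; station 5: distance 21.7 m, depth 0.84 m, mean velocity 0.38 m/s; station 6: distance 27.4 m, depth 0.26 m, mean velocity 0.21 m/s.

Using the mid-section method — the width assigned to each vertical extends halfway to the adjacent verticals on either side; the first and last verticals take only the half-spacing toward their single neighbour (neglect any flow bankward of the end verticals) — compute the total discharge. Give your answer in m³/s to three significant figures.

8.69 m³/s

w_1 = (7.3 − 2.6)/2 = 2.35 m; q_1 = 0.24 × 0.30 × 2.35 = 0.1692 m³/s
w_2 = (14.2 − 2.6)/2 = 5.8 m; q_2 = 0.35 × 0.83 × 5.8 = 1.685 m³/s
w_3 = (19.2 − 7.3)/2 = 5.95 m; q_3 = 0.53 × 1.25 × 5.95 = 3.942 m³/s
w_4 = (21.7 − 14.2)/2 = 3.75 m; q_4 = 0.37 × 1.03 × 3.75 = 1.429 m³/s
w_5 = (27.4 − 19.2)/2 = 4.1 m; q_5 = 0.38 × 0.84 × 4.1 = 1.309 m³/s
w_6 = (27.4 − 21.7)/2 = 2.85 m; q_6 = 0.21 × 0.26 × 2.85 = 0.1556 m³/s
Q = Σ qᵢ = 8.689 m³/s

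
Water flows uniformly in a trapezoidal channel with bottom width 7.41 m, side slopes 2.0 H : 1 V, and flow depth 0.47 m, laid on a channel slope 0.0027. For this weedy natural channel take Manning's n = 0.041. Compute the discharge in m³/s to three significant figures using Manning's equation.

A = (b + z·y)·y = (7.41 + 2.0×0.47)×0.47 = 3.925 m²
P = b + 2y√(1+z²) = 7.41 + 2×0.47×√(1+2.0²) = 9.512 m
R = A/P = 3.925/9.512 = 0.4126 m
Q = (1/n)·A·R^(2/3)·S^(1/2) = (1/0.041) × 3.925 × 0.4126^(2/3) × 0.0027^(1/2) = 2.757 m³/s

2.76 m³/s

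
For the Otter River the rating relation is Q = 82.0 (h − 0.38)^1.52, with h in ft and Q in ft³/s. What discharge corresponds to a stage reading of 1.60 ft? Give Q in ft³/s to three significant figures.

111 ft³/s

Q = 82.0 × (1.60 − 0.38)^1.52 = 82.0 × 1.22^1.52 = 110.9 ft³/s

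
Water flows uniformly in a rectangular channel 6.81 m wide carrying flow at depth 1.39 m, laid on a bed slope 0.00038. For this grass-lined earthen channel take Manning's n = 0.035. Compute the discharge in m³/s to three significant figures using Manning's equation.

A = b·y = 6.81 × 1.39 = 9.466 m²
P = b + 2y = 6.81 + 2×1.39 = 9.590 m
R = A/P = 9.466/9.590 = 0.9871 m
Q = (1/n)·A·R^(2/3)·S^(1/2) = (1/0.035) × 9.466 × 0.9871^(2/3) × 0.00038^(1/2) = 5.227 m³/s

5.23 m³/s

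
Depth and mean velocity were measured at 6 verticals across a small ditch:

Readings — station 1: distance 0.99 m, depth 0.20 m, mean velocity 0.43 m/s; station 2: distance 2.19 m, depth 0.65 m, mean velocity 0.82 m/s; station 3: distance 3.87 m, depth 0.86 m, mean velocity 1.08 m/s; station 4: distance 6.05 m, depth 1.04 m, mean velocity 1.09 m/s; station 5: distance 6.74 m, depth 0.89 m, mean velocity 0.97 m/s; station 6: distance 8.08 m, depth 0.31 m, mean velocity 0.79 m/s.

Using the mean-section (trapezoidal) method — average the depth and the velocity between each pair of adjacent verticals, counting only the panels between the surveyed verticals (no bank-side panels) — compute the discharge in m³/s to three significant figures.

Panel 1-2: Δb = 1.2 m, d̄ = (0.20+0.65)/2 = 0.425, v̄ = (0.43+0.82)/2 = 0.625 → q = 1.2×0.425×0.625 = 0.3188 m³/s
Panel 2-3: Δb = 1.68 m, d̄ = (0.65+0.86)/2 = 0.755, v̄ = (0.82+1.08)/2 = 0.95 → q = 1.68×0.755×0.95 = 1.205 m³/s
Panel 3-4: Δb = 2.18 m, d̄ = (0.86+1.04)/2 = 0.95, v̄ = (1.08+1.09)/2 = 1.085 → q = 2.18×0.95×1.085 = 2.247 m³/s
Panel 4-5: Δb = 0.69 m, d̄ = (1.04+0.89)/2 = 0.965, v̄ = (1.09+0.97)/2 = 1.03 → q = 0.69×0.965×1.03 = 0.6858 m³/s
Panel 5-6: Δb = 1.34 m, d̄ = (0.89+0.31)/2 = 0.6, v̄ = (0.97+0.79)/2 = 0.88 → q = 1.34×0.6×0.88 = 0.7075 m³/s
Q = Σ q = 5.164 m³/s

5.16 m³/s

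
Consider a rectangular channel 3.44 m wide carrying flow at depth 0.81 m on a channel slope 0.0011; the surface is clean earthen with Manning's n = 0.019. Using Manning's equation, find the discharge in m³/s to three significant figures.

A = b·y = 3.44 × 0.81 = 2.786 m²
P = b + 2y = 3.44 + 2×0.81 = 5.060 m
R = A/P = 2.786/5.060 = 0.5507 m
Q = (1/n)·A·R^(2/3)·S^(1/2) = (1/0.019) × 2.786 × 0.5507^(2/3) × 0.0011^(1/2) = 3.268 m³/s

3.27 m³/s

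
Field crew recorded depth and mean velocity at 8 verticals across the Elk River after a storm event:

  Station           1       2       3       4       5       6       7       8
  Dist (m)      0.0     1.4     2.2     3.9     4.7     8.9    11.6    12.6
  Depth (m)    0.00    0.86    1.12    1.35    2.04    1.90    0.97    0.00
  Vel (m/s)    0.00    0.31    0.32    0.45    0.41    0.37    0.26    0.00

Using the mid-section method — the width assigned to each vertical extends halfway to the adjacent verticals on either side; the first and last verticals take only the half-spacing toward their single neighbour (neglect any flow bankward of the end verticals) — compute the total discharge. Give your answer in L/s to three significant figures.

6480 L/s

w_2 = (2.2 − 0.0)/2 = 1.1 m; q_2 = 0.31 × 0.86 × 1.1 = 0.2933 m³/s
w_3 = (3.9 − 1.4)/2 = 1.25 m; q_3 = 0.32 × 1.12 × 1.25 = 0.4480 m³/s
w_4 = (4.7 − 2.2)/2 = 1.25 m; q_4 = 0.45 × 1.35 × 1.25 = 0.7594 m³/s
w_5 = (8.9 − 3.9)/2 = 2.5 m; q_5 = 0.41 × 2.04 × 2.5 = 2.091 m³/s
w_6 = (11.6 − 4.7)/2 = 3.45 m; q_6 = 0.37 × 1.90 × 3.45 = 2.425 m³/s
w_7 = (12.6 − 8.9)/2 = 1.85 m; q_7 = 0.26 × 0.97 × 1.85 = 0.4666 m³/s
Stations 1, 8 contribute zero (depth or velocity is 0).
Q = Σ qᵢ = 6.484 m³/s
= 6.484 × 1000 = 6484 L/s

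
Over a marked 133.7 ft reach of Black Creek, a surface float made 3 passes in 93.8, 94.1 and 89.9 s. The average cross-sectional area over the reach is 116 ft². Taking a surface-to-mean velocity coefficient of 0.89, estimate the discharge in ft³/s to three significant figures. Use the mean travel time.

149 ft³/s

t̄ = (93.8 + 94.1 + 89.9) / 3 = 92.6 s
v_surface = L / t̄ = 133.7 / 92.6 = 1.444 ft/s
v_mean = 0.89 × 1.444 = 1.285 ft/s
Q = A × v_mean = 116 × 1.285 = 149.1 ft³/s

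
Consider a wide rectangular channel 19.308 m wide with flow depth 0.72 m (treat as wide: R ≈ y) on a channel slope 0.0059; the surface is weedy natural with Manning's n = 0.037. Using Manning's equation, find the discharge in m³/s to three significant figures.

23.2 m³/s

A = b·y = 19.308 × 0.72 = 13.90 m²
Wide channel: R ≈ y = 0.72 m
Q = (1/n)·A·R^(2/3)·S^(1/2) = (1/0.037) × 13.90 × 0.7200^(2/3) × 0.0059^(1/2) = 23.18 m³/s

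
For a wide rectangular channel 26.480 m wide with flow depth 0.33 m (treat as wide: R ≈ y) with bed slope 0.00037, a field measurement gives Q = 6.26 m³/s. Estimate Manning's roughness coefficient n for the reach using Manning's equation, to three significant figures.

0.0128

A = b·y = 26.480 × 0.33 = 8.738 m²
Wide channel: R ≈ y = 0.33 m
n = (1/Q)·A·R^(2/3)·S^(1/2) = (1/6.26) × 8.738 × 0.4775 × 0.01924 = 0.01282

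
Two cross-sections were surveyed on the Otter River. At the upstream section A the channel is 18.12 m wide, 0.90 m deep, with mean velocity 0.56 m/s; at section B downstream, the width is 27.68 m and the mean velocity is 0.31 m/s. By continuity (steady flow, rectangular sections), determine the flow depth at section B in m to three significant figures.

1.06 m

Q = A₁V₁ = (18.12×0.90) × 0.56 = 9.132 m³/s
d₂ = Q/(b₂ V₂) = 9.132/(27.68×0.31) = 1.064 m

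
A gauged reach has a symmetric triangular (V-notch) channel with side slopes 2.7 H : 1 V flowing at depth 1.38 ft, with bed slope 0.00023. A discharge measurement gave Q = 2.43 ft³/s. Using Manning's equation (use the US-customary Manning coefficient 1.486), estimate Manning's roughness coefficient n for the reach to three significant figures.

A = z·y² = 2.7×1.38² = 5.142 ft²
P = 2y√(1+z²) = 2×1.38×√(1+2.7²) = 7.947 ft
R = A/P = 5.142/7.947 = 0.6470 ft
n = (1.486/Q)·A·R^(2/3)·S^(1/2) = (1.486/2.43) × 5.142 × 0.7481 × 0.01517 = 0.03567

0.0357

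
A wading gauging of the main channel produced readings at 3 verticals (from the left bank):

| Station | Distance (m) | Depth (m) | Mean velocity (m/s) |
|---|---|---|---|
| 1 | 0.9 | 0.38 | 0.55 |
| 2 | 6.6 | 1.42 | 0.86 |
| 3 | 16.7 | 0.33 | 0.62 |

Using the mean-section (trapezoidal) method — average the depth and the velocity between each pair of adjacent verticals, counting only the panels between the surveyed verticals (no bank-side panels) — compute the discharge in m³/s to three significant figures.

10.2 m³/s

Panel 1-2: Δb = 5.7 m, d̄ = (0.38+1.42)/2 = 0.9, v̄ = (0.55+0.86)/2 = 0.705 → q = 5.7×0.9×0.705 = 3.617 m³/s
Panel 2-3: Δb = 10.1 m, d̄ = (1.42+0.33)/2 = 0.875, v̄ = (0.86+0.62)/2 = 0.74 → q = 10.1×0.875×0.74 = 6.540 m³/s
Q = Σ q = 10.16 m³/s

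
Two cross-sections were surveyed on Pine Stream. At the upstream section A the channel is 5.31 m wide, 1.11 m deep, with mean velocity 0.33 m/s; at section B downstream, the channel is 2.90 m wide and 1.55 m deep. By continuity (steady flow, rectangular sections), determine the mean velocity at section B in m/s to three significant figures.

Q = A₁V₁ = (5.31×1.11) × 0.33 = 1.945 m³/s
A₂ = 2.90 × 1.55 = 4.495 m²
V₂ = Q/A₂ = 1.945/4.495 = 0.4327 m/s

0.433 m/s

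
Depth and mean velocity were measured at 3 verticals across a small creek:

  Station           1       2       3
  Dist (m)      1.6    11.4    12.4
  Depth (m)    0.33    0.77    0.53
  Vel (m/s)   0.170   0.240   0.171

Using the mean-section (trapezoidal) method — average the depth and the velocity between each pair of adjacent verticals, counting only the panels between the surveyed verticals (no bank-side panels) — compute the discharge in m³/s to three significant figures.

1.24 m³/s

Panel 1-2: Δb = 9.8 m, d̄ = (0.33+0.77)/2 = 0.55, v̄ = (0.170+0.240)/2 = 0.205 → q = 9.8×0.55×0.205 = 1.105 m³/s
Panel 2-3: Δb = 1 m, d̄ = (0.77+0.53)/2 = 0.65, v̄ = (0.240+0.171)/2 = 0.2055 → q = 1×0.65×0.2055 = 0.1336 m³/s
Q = Σ q = 1.239 m³/s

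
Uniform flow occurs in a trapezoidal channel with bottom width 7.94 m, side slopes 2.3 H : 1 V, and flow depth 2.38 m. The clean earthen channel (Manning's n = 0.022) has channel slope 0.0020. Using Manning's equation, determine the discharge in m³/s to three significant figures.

89.0 m³/s

A = (b + z·y)·y = (7.94 + 2.3×2.38)×2.38 = 31.93 m²
P = b + 2y√(1+z²) = 7.94 + 2×2.38×√(1+2.3²) = 19.88 m
R = A/P = 31.93/19.88 = 1.606 m
Q = (1/n)·A·R^(2/3)·S^(1/2) = (1/0.022) × 31.93 × 1.606^(2/3) × 0.0020^(1/2) = 89.00 m³/s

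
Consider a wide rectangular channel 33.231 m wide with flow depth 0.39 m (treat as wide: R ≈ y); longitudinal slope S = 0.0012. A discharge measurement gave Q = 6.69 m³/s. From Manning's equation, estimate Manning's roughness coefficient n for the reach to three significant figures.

0.0358

A = b·y = 33.231 × 0.39 = 12.96 m²
Wide channel: R ≈ y = 0.39 m
n = (1/Q)·A·R^(2/3)·S^(1/2) = (1/6.69) × 12.96 × 0.5338 × 0.03464 = 0.03582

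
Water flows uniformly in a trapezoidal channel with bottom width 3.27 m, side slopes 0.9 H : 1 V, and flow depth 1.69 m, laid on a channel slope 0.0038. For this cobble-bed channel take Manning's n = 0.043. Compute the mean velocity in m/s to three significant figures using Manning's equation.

1.47 m/s

A = (b + z·y)·y = (3.27 + 0.9×1.69)×1.69 = 8.097 m²
P = b + 2y√(1+z²) = 3.27 + 2×1.69×√(1+0.9²) = 7.817 m
R = A/P = 8.097/7.817 = 1.036 m
Q = (1/n)·A·R^(2/3)·S^(1/2) = (1/0.043) × 8.097 × 1.036^(2/3) × 0.0038^(1/2) = 11.88 m³/s
V = Q/A = 11.88/8.097 = 1.468 m/s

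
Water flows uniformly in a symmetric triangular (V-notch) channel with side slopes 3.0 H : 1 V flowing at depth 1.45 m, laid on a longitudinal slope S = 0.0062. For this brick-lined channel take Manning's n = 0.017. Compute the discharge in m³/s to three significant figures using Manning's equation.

22.8 m³/s

A = z·y² = 3.0×1.45² = 6.308 m²
P = 2y√(1+z²) = 2×1.45×√(1+3.0²) = 9.171 m
R = A/P = 6.308/9.171 = 0.6878 m
Q = (1/n)·A·R^(2/3)·S^(1/2) = (1/0.017) × 6.308 × 0.6878^(2/3) × 0.0062^(1/2) = 22.76 m³/s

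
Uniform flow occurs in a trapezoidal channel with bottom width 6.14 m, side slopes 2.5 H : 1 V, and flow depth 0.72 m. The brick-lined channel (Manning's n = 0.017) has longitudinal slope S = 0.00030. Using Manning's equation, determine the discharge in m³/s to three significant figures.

4.01 m³/s

A = (b + z·y)·y = (6.14 + 2.5×0.72)×0.72 = 5.717 m²
P = b + 2y√(1+z²) = 6.14 + 2×0.72×√(1+2.5²) = 10.02 m
R = A/P = 5.717/10.02 = 0.5707 m
Q = (1/n)·A·R^(2/3)·S^(1/2) = (1/0.017) × 5.717 × 0.5707^(2/3) × 0.00030^(1/2) = 4.007 m³/s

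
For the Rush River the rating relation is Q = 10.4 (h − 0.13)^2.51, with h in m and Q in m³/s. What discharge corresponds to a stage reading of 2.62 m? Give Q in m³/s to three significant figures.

103 m³/s

Q = 10.4 × (2.62 − 0.13)^2.51 = 10.4 × 2.49^2.51 = 102.7 m³/s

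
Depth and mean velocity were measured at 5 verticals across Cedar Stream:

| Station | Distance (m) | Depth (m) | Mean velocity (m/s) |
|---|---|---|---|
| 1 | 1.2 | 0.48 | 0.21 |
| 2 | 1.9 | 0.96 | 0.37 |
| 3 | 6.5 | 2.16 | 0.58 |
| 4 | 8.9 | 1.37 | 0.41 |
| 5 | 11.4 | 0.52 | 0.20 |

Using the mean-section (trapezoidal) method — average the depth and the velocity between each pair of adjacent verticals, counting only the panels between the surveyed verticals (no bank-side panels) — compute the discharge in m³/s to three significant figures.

6.37 m³/s

Panel 1-2: Δb = 0.7 m, d̄ = (0.48+0.96)/2 = 0.72, v̄ = (0.21+0.37)/2 = 0.29 → q = 0.7×0.72×0.29 = 0.1462 m³/s
Panel 2-3: Δb = 4.6 m, d̄ = (0.96+2.16)/2 = 1.56, v̄ = (0.37+0.58)/2 = 0.475 → q = 4.6×1.56×0.475 = 3.409 m³/s
Panel 3-4: Δb = 2.4 m, d̄ = (2.16+1.37)/2 = 1.765, v̄ = (0.58+0.41)/2 = 0.495 → q = 2.4×1.765×0.495 = 2.097 m³/s
Panel 4-5: Δb = 2.5 m, d̄ = (1.37+0.52)/2 = 0.945, v̄ = (0.41+0.20)/2 = 0.305 → q = 2.5×0.945×0.305 = 0.7206 m³/s
Q = Σ q = 6.372 m³/s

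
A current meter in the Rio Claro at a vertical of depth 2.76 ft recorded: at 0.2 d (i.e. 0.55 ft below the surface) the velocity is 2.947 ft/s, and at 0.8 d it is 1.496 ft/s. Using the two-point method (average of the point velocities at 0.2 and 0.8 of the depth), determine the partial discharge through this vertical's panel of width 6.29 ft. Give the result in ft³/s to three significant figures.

v̄ = (2.947 + 1.496) / 2 = 2.222 ft/s
q = v̄ × d × w = 2.222 × 2.76 × 6.29 = 38.57 ft³/s

38.6 ft³/s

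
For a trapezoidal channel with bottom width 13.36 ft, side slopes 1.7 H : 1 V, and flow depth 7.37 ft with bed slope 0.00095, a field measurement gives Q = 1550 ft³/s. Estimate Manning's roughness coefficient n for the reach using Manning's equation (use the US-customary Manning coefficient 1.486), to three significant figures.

0.0154

A = (b + z·y)·y = (13.36 + 1.7×7.37)×7.37 = 190.8 ft²
P = b + 2y√(1+z²) = 13.36 + 2×7.37×√(1+1.7²) = 42.43 ft
R = A/P = 190.8/42.43 = 4.497 ft
n = (1.486/Q)·A·R^(2/3)·S^(1/2) = (1.486/1550) × 190.8 × 2.724 × 0.03082 = 0.01536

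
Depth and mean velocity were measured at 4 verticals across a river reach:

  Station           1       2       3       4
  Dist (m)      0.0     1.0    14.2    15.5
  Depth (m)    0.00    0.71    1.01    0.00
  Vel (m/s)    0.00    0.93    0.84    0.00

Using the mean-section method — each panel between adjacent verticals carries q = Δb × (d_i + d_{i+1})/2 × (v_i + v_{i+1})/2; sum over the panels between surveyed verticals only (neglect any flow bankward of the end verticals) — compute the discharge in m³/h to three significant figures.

Panel 1-2: Δb = 1 m, d̄ = (0.00+0.71)/2 = 0.355, v̄ = (0.00+0.93)/2 = 0.465 → q = 1×0.355×0.465 = 0.1651 m³/s
Panel 2-3: Δb = 13.2 m, d̄ = (0.71+1.01)/2 = 0.86, v̄ = (0.93+0.84)/2 = 0.885 → q = 13.2×0.86×0.885 = 10.05 m³/s
Panel 3-4: Δb = 1.3 m, d̄ = (1.01+0.00)/2 = 0.505, v̄ = (0.84+0.00)/2 = 0.42 → q = 1.3×0.505×0.42 = 0.2757 m³/s
Q = Σ q = 10.49 m³/s
= 10.49 × 3600 = 37750 m³/h

37800 m³/h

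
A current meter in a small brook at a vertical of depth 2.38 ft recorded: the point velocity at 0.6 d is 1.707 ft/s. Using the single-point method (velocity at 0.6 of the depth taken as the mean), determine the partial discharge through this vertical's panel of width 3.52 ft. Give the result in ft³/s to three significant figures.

14.3 ft³/s

v̄ = v₀.₆ = 1.707 ft/s
q = v̄ × d × w = 1.707 × 2.38 × 3.52 = 14.30 ft³/s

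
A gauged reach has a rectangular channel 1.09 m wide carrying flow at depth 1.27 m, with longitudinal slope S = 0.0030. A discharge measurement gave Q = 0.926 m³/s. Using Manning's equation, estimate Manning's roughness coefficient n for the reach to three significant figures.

A = b·y = 1.09 × 1.27 = 1.384 m²
P = b + 2y = 1.09 + 2×1.27 = 3.630 m
R = A/P = 1.384/3.630 = 0.3813 m
n = (1/Q)·A·R^(2/3)·S^(1/2) = (1/0.926) × 1.384 × 0.5259 × 0.05477 = 0.04306

0.0431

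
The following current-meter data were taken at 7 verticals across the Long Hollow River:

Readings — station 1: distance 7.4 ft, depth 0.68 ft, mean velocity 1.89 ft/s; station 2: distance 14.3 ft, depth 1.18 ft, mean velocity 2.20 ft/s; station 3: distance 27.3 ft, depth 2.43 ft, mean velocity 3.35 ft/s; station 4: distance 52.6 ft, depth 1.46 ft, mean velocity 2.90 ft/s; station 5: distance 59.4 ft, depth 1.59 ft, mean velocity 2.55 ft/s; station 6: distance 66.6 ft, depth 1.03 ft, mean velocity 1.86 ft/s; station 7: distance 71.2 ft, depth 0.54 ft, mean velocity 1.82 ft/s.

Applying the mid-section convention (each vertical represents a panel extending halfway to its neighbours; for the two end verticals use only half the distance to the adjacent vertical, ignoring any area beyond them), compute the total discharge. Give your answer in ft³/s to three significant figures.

296 ft³/s

w_1 = (14.3 − 7.4)/2 = 3.45 ft; q_1 = 1.89 × 0.68 × 3.45 = 4.434 ft³/s
w_2 = (27.3 − 7.4)/2 = 9.95 ft; q_2 = 2.20 × 1.18 × 9.95 = 25.83 ft³/s
w_3 = (52.6 − 14.3)/2 = 19.15 ft; q_3 = 3.35 × 2.43 × 19.15 = 155.9 ft³/s
w_4 = (59.4 − 27.3)/2 = 16.05 ft; q_4 = 2.90 × 1.46 × 16.05 = 67.96 ft³/s
w_5 = (66.6 − 52.6)/2 = 7 ft; q_5 = 2.55 × 1.59 × 7 = 28.38 ft³/s
w_6 = (71.2 − 59.4)/2 = 5.9 ft; q_6 = 1.86 × 1.03 × 5.9 = 11.30 ft³/s
w_7 = (71.2 − 66.6)/2 = 2.3 ft; q_7 = 1.82 × 0.54 × 2.3 = 2.260 ft³/s
Q = Σ qᵢ = 296.1 ft³/s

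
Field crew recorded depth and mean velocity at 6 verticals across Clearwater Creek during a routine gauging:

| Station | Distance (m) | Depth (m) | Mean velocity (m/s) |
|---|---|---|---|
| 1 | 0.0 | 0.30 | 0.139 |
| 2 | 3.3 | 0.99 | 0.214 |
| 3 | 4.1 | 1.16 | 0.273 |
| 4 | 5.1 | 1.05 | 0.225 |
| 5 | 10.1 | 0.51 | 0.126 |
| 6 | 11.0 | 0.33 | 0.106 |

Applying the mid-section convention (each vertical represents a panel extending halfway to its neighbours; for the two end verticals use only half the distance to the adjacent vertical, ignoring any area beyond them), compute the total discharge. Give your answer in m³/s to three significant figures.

w_1 = (3.3 − 0.0)/2 = 1.65 m; q_1 = 0.139 × 0.30 × 1.65 = 0.06881 m³/s
w_2 = (4.1 − 0.0)/2 = 2.05 m; q_2 = 0.214 × 0.99 × 2.05 = 0.4343 m³/s
w_3 = (5.1 − 3.3)/2 = 0.9 m; q_3 = 0.273 × 1.16 × 0.9 = 0.2850 m³/s
w_4 = (10.1 − 4.1)/2 = 3 m; q_4 = 0.225 × 1.05 × 3 = 0.7088 m³/s
w_5 = (11.0 − 5.1)/2 = 2.95 m; q_5 = 0.126 × 0.51 × 2.95 = 0.1896 m³/s
w_6 = (11.0 − 10.1)/2 = 0.45 m; q_6 = 0.106 × 0.33 × 0.45 = 0.01574 m³/s
Q = Σ qᵢ = 1.702 m³/s

1.70 m³/s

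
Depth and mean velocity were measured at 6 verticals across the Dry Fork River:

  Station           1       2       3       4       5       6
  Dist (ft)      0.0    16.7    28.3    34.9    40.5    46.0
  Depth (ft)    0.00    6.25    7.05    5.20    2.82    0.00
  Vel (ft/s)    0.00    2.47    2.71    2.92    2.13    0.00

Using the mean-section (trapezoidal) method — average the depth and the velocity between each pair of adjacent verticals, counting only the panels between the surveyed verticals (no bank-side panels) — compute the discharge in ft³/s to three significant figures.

443 ft³/s

Panel 1-2: Δb = 16.7 ft, d̄ = (0.00+6.25)/2 = 3.125, v̄ = (0.00+2.47)/2 = 1.235 → q = 16.7×3.125×1.235 = 64.45 ft³/s
Panel 2-3: Δb = 11.6 ft, d̄ = (6.25+7.05)/2 = 6.65, v̄ = (2.47+2.71)/2 = 2.59 → q = 11.6×6.65×2.59 = 199.8 ft³/s
Panel 3-4: Δb = 6.6 ft, d̄ = (7.05+5.20)/2 = 6.125, v̄ = (2.71+2.92)/2 = 2.815 → q = 6.6×6.125×2.815 = 113.8 ft³/s
Panel 4-5: Δb = 5.6 ft, d̄ = (5.20+2.82)/2 = 4.01, v̄ = (2.92+2.13)/2 = 2.525 → q = 5.6×4.01×2.525 = 56.70 ft³/s
Panel 5-6: Δb = 5.5 ft, d̄ = (2.82+0.00)/2 = 1.41, v̄ = (2.13+0.00)/2 = 1.065 → q = 5.5×1.41×1.065 = 8.259 ft³/s
Q = Σ q = 443.0 ft³/s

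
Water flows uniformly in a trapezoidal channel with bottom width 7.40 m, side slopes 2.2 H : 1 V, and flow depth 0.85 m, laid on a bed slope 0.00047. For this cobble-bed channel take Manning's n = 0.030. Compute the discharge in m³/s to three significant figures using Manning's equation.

4.42 m³/s

A = (b + z·y)·y = (7.40 + 2.2×0.85)×0.85 = 7.880 m²
P = b + 2y√(1+z²) = 7.40 + 2×0.85×√(1+2.2²) = 11.51 m
R = A/P = 7.880/11.51 = 0.6847 m
Q = (1/n)·A·R^(2/3)·S^(1/2) = (1/0.030) × 7.880 × 0.6847^(2/3) × 0.00047^(1/2) = 4.423 m³/s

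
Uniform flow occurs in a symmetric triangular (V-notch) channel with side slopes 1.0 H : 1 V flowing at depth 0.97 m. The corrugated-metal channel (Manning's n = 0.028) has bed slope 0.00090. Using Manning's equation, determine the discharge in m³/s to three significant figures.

A = z·y² = 1.0×0.97² = 0.9409 m²
P = 2y√(1+z²) = 2×0.97×√(1+1.0²) = 2.744 m
R = A/P = 0.9409/2.744 = 0.3429 m
Q = (1/n)·A·R^(2/3)·S^(1/2) = (1/0.028) × 0.9409 × 0.3429^(2/3) × 0.00090^(1/2) = 0.4939 m³/s

0.494 m³/s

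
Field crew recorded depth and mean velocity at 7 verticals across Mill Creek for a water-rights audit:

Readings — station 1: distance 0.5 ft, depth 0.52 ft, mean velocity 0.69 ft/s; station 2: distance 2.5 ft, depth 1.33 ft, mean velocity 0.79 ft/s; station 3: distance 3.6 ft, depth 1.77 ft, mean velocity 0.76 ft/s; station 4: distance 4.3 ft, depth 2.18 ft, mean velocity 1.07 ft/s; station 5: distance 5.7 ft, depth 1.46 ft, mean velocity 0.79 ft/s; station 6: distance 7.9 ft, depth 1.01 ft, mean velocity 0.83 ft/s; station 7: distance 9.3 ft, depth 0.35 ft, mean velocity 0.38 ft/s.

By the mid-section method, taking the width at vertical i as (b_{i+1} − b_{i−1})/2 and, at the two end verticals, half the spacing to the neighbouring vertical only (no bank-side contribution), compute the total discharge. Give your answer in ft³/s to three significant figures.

9.33 ft³/s

w_1 = (2.5 − 0.5)/2 = 1 ft; q_1 = 0.69 × 0.52 × 1 = 0.3588 ft³/s
w_2 = (3.6 − 0.5)/2 = 1.55 ft; q_2 = 0.79 × 1.33 × 1.55 = 1.629 ft³/s
w_3 = (4.3 − 2.5)/2 = 0.9 ft; q_3 = 0.76 × 1.77 × 0.9 = 1.211 ft³/s
w_4 = (5.7 − 3.6)/2 = 1.05 ft; q_4 = 1.07 × 2.18 × 1.05 = 2.449 ft³/s
w_5 = (7.9 − 4.3)/2 = 1.8 ft; q_5 = 0.79 × 1.46 × 1.8 = 2.076 ft³/s
w_6 = (9.3 − 5.7)/2 = 1.8 ft; q_6 = 0.83 × 1.01 × 1.8 = 1.509 ft³/s
w_7 = (9.3 − 7.9)/2 = 0.7 ft; q_7 = 0.38 × 0.35 × 0.7 = 0.09310 ft³/s
Q = Σ qᵢ = 9.325 ft³/s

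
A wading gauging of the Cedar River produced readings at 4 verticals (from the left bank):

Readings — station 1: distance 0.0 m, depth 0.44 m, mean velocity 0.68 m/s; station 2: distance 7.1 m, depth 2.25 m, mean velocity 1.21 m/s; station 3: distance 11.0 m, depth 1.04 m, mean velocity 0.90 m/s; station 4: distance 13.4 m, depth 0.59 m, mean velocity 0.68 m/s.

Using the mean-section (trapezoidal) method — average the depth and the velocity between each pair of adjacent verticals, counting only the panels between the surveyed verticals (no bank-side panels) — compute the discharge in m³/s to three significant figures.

Panel 1-2: Δb = 7.1 m, d̄ = (0.44+2.25)/2 = 1.345, v̄ = (0.68+1.21)/2 = 0.945 → q = 7.1×1.345×0.945 = 9.024 m³/s
Panel 2-3: Δb = 3.9 m, d̄ = (2.25+1.04)/2 = 1.645, v̄ = (1.21+0.90)/2 = 1.055 → q = 3.9×1.645×1.055 = 6.768 m³/s
Panel 3-4: Δb = 2.4 m, d̄ = (1.04+0.59)/2 = 0.815, v̄ = (0.90+0.68)/2 = 0.79 → q = 2.4×0.815×0.79 = 1.545 m³/s
Q = Σ q = 17.34 m³/s

17.3 m³/s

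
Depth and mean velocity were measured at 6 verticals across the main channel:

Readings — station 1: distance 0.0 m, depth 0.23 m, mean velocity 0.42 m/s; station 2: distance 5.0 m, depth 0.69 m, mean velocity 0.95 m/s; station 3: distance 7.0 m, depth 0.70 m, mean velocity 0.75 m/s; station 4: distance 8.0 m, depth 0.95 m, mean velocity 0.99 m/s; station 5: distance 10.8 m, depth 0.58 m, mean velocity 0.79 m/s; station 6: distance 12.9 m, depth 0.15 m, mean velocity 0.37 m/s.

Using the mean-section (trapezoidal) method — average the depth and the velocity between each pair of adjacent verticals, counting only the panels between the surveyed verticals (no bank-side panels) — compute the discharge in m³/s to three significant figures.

5.83 m³/s

Panel 1-2: Δb = 5 m, d̄ = (0.23+0.69)/2 = 0.46, v̄ = (0.42+0.95)/2 = 0.685 → q = 5×0.46×0.685 = 1.576 m³/s
Panel 2-3: Δb = 2 m, d̄ = (0.69+0.70)/2 = 0.695, v̄ = (0.95+0.75)/2 = 0.85 → q = 2×0.695×0.85 = 1.182 m³/s
Panel 3-4: Δb = 1 m, d̄ = (0.70+0.95)/2 = 0.825, v̄ = (0.75+0.99)/2 = 0.87 → q = 1×0.825×0.87 = 0.7178 m³/s
Panel 4-5: Δb = 2.8 m, d̄ = (0.95+0.58)/2 = 0.765, v̄ = (0.99+0.79)/2 = 0.89 → q = 2.8×0.765×0.89 = 1.906 m³/s
Panel 5-6: Δb = 2.1 m, d̄ = (0.58+0.15)/2 = 0.365, v̄ = (0.79+0.37)/2 = 0.58 → q = 2.1×0.365×0.58 = 0.4446 m³/s
Q = Σ q = 5.826 m³/s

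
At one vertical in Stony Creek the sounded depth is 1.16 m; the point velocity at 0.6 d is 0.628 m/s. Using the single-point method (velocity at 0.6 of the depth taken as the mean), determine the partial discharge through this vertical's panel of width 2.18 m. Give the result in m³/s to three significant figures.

v̄ = v₀.₆ = 0.628 m/s
q = v̄ × d × w = 0.6280 × 1.16 × 2.18 = 1.588 m³/s

1.59 m³/s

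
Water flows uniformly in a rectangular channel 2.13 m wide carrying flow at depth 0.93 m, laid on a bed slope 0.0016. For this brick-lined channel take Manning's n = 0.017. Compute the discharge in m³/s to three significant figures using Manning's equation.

2.92 m³/s

A = b·y = 2.13 × 0.93 = 1.981 m²
P = b + 2y = 2.13 + 2×0.93 = 3.990 m
R = A/P = 1.981/3.990 = 0.4965 m
Q = (1/n)·A·R^(2/3)·S^(1/2) = (1/0.017) × 1.981 × 0.4965^(2/3) × 0.0016^(1/2) = 2.922 m³/s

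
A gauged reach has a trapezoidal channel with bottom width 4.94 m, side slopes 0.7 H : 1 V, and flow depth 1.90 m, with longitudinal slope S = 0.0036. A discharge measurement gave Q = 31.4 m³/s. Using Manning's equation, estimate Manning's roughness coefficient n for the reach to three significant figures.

A = (b + z·y)·y = (4.94 + 0.7×1.90)×1.90 = 11.91 m²
P = b + 2y√(1+z²) = 4.94 + 2×1.90×√(1+0.7²) = 9.578 m
R = A/P = 11.91/9.578 = 1.244 m
n = (1/Q)·A·R^(2/3)·S^(1/2) = (1/31.4) × 11.91 × 1.157 × 0.06000 = 0.02633

0.0263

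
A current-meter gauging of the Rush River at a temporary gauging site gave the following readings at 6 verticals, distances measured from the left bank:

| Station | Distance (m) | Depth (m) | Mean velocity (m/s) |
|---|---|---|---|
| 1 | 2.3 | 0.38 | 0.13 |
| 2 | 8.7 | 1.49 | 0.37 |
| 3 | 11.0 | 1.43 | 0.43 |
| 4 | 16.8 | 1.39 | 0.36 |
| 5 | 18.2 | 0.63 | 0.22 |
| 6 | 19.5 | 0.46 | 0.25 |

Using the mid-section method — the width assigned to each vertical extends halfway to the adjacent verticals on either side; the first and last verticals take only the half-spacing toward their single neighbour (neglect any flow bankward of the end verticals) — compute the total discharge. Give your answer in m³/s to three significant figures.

w_1 = (8.7 − 2.3)/2 = 3.2 m; q_1 = 0.13 × 0.38 × 3.2 = 0.1581 m³/s
w_2 = (11.0 − 2.3)/2 = 4.35 m; q_2 = 0.37 × 1.49 × 4.35 = 2.398 m³/s
w_3 = (16.8 − 8.7)/2 = 4.05 m; q_3 = 0.43 × 1.43 × 4.05 = 2.490 m³/s
w_4 = (18.2 − 11.0)/2 = 3.6 m; q_4 = 0.36 × 1.39 × 3.6 = 1.801 m³/s
w_5 = (19.5 − 16.8)/2 = 1.35 m; q_5 = 0.22 × 0.63 × 1.35 = 0.1871 m³/s
w_6 = (19.5 − 18.2)/2 = 0.65 m; q_6 = 0.25 × 0.46 × 0.65 = 0.07475 m³/s
Q = Σ qᵢ = 7.110 m³/s

7.11 m³/s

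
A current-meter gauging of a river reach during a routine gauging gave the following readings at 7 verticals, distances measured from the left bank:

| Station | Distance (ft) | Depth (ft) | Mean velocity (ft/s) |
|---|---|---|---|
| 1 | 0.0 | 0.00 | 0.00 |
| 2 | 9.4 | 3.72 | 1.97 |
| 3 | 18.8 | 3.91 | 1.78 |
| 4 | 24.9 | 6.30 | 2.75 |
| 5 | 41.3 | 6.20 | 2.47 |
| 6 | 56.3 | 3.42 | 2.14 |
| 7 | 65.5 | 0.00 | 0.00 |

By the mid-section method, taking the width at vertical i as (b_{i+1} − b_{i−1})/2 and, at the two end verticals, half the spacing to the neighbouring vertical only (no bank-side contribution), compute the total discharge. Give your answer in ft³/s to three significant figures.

647 ft³/s

w_2 = (18.8 − 0.0)/2 = 9.4 ft; q_2 = 1.97 × 3.72 × 9.4 = 68.89 ft³/s
w_3 = (24.9 − 9.4)/2 = 7.75 ft; q_3 = 1.78 × 3.91 × 7.75 = 53.94 ft³/s
w_4 = (41.3 − 18.8)/2 = 11.25 ft; q_4 = 2.75 × 6.30 × 11.25 = 194.9 ft³/s
w_5 = (56.3 − 24.9)/2 = 15.7 ft; q_5 = 2.47 × 6.20 × 15.7 = 240.4 ft³/s
w_6 = (65.5 − 41.3)/2 = 12.1 ft; q_6 = 2.14 × 3.42 × 12.1 = 88.56 ft³/s
Stations 1, 7 contribute zero (depth or velocity is 0).
Q = Σ qᵢ = 646.7 ft³/s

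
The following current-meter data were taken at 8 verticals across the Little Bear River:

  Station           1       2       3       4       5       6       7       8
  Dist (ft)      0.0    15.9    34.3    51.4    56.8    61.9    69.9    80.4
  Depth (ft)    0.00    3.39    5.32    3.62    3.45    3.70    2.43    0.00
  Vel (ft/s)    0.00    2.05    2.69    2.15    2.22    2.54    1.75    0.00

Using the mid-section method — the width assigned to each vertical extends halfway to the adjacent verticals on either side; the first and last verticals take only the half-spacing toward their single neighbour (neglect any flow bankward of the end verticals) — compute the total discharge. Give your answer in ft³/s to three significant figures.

602 ft³/s

w_2 = (34.3 − 0.0)/2 = 17.15 ft; q_2 = 2.05 × 3.39 × 17.15 = 119.2 ft³/s
w_3 = (51.4 − 15.9)/2 = 17.75 ft; q_3 = 2.69 × 5.32 × 17.75 = 254.0 ft³/s
w_4 = (56.8 − 34.3)/2 = 11.25 ft; q_4 = 2.15 × 3.62 × 11.25 = 87.56 ft³/s
w_5 = (61.9 − 51.4)/2 = 5.25 ft; q_5 = 2.22 × 3.45 × 5.25 = 40.21 ft³/s
w_6 = (69.9 − 56.8)/2 = 6.55 ft; q_6 = 2.54 × 3.70 × 6.55 = 61.56 ft³/s
w_7 = (80.4 − 61.9)/2 = 9.25 ft; q_7 = 1.75 × 2.43 × 9.25 = 39.34 ft³/s
Stations 1, 8 contribute zero (depth or velocity is 0).
Q = Σ qᵢ = 601.9 ft³/s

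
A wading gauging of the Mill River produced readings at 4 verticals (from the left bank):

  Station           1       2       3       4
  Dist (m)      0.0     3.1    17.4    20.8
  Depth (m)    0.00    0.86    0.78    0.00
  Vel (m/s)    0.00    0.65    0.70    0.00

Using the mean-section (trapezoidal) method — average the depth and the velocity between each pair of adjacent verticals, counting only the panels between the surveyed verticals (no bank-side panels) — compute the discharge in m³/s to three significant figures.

Panel 1-2: Δb = 3.1 m, d̄ = (0.00+0.86)/2 = 0.43, v̄ = (0.00+0.65)/2 = 0.325 → q = 3.1×0.43×0.325 = 0.4332 m³/s
Panel 2-3: Δb = 14.3 m, d̄ = (0.86+0.78)/2 = 0.82, v̄ = (0.65+0.70)/2 = 0.675 → q = 14.3×0.82×0.675 = 7.915 m³/s
Panel 3-4: Δb = 3.4 m, d̄ = (0.78+0.00)/2 = 0.39, v̄ = (0.70+0.00)/2 = 0.35 → q = 3.4×0.39×0.35 = 0.4641 m³/s
Q = Σ q = 8.812 m³/s

8.81 m³/s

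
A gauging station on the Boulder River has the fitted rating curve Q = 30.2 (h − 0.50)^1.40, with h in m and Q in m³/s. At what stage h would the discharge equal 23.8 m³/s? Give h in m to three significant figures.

h − h₀ = (Q/C)^(1/b) = (23.8/30.2)^(1/1.40) = 0.8436 m
h = 0.50 + 0.8436 = 1.344 m

1.34 m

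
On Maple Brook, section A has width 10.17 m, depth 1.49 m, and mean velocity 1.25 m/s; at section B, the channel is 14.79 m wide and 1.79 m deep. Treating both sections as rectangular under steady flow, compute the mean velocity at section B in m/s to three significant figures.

Q = A₁V₁ = (10.17×1.49) × 1.25 = 18.94 m³/s
A₂ = 14.79 × 1.79 = 26.47 m²
V₂ = Q/A₂ = 18.94/26.47 = 0.7155 m/s

0.715 m/s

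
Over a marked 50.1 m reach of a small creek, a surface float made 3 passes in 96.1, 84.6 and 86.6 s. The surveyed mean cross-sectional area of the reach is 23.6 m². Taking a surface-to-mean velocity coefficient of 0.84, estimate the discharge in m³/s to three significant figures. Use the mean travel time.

t̄ = (96.1 + 84.6 + 86.6) / 3 = 89.1 s
v_surface = L / t̄ = 50.1 / 89.1 = 0.5623 m/s
v_mean = 0.84 × 0.5623 = 0.4723 m/s
Q = A × v_mean = 23.6 × 0.4723 = 11.15 m³/s

11.1 m³/s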